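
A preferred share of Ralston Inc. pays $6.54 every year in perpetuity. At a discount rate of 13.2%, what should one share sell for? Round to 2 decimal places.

Zero-growth DDM (perpetuity): P₀ = D/r = 6.54 / 0.132 = 49.5455

$49.55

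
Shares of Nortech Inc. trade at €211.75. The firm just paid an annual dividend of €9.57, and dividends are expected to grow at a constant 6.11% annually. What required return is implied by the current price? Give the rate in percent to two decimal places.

10.91%

Rearranging the constant-growth DDM: r = D₁/P₀ + g.
D₁ = 9.57 × (1 + 0.0611) = 10.1547.
r = 10.1547 / 211.75 + 0.0611 = 0.04796 + 0.0611 = 0.10906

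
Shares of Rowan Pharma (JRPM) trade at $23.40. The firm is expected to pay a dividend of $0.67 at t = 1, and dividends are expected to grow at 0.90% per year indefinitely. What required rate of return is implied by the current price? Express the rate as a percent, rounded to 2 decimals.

3.76%

Rearranging the constant-growth DDM: r = D₁/P₀ + g.
r = 0.6700 / 23.40 + 0.009 = 0.02863 + 0.009 = 0.03763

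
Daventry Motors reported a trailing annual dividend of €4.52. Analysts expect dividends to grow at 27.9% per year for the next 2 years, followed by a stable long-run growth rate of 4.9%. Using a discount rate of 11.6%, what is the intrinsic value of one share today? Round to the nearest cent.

Two-stage DDM. Project D₁…D_2 at 0.279, terminal growth 0.049, discount at r = 0.116.
D_1 = 5.7811
D_2 = 7.3940
Terminal value at t=2: TV = D_3/(r−g) = 7.7563/(0.116−0.049) = 115.7658
P₀ = 5.7811/(1+0.116)^1 + 7.3940/(1+0.116)^2 + 115.7658/(1+0.116)^2 = 104.0675

€104.07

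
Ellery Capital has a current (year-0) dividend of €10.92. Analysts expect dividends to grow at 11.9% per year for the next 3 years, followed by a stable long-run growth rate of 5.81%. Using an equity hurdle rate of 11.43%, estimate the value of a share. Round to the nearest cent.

€241.24

Two-stage DDM. Project D₁…D_3 at 0.119, terminal growth 0.0581, discount at r = 0.1143.
D_1 = 12.2195
D_2 = 13.6736
D_3 = 15.3008
Terminal value at t=3: TV = D_4/(r−g) = 16.1897/(0.1143−0.0581) = 288.0735
P₀ = 12.2195/(1+0.1143)^1 + 13.6736/(1+0.1143)^2 + 15.3008/(1+0.1143)^3 + 288.0735/(1+0.1143)^3 = 241.2449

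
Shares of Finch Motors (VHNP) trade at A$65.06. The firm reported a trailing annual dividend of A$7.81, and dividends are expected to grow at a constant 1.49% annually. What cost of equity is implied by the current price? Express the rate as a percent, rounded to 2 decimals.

Rearranging the constant-growth DDM: r = D₁/P₀ + g.
D₁ = 7.81 × (1 + 0.0149) = 7.9264.
r = 7.9264 / 65.06 + 0.0149 = 0.12183 + 0.0149 = 0.13673

13.67%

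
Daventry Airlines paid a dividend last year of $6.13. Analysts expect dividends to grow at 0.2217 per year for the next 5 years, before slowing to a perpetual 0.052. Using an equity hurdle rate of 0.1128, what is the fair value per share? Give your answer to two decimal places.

Two-stage DDM. Project D₁…D_5 at 0.2217, terminal growth 0.052, discount at r = 0.1128.
D_1 = 7.4890
D_2 = 9.1493
D_3 = 11.1777
D_4 = 13.6559
D_5 = 16.6834
Terminal value at t=5: TV = D_6/(r−g) = 17.5509/(0.1128−0.052) = 288.6659
P₀ = 7.4890/(1+0.1128)^1 + 9.1493/(1+0.1128)^2 + 11.1777/(1+0.1128)^3 + 13.6559/(1+0.1128)^4 + 16.6834/(1+0.1128)^5 + 288.6659/(1+0.1128)^5 = 210.0768

$210.08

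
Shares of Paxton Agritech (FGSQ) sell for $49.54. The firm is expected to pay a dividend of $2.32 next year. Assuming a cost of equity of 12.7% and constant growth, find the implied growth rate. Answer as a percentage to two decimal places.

8.02%

From P₀ = D₁/(r − g), the implied growth is g = r − D₁/P₀.
g = 0.127 − 2.32/49.54 = 0.127 − 0.04683 = 0.08017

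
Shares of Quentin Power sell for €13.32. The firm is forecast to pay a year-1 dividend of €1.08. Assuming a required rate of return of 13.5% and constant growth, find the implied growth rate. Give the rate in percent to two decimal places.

From P₀ = D₁/(r − g), the implied growth is g = r − D₁/P₀.
g = 0.135 − 1.08/13.32 = 0.135 − 0.08108 = 0.05392

5.39%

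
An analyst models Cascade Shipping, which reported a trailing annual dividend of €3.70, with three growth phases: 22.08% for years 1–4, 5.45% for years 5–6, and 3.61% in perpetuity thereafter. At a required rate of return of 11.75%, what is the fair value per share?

Three-stage DDM. Project D₁…D_6; terminal Gordon value at t=6 with g = 0.0361; discount at r = 0.1175.
D_1 = 4.5170
D_2 = 5.5143
D_3 = 6.7319
D_4 = 8.2183
D_5 = 8.6662
D_6 = 9.1385
TV_6 = 9.4684/(0.1175−0.0361) = 116.3189
P₀ = Σ Dₜ/(1+r)ᵗ + TV_6/(1+r)^6 = 87.9425

€87.94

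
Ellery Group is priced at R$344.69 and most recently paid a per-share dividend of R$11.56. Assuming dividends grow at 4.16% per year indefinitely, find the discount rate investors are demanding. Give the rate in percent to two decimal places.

Rearranging the constant-growth DDM: r = D₁/P₀ + g.
D₁ = 11.56 × (1 + 0.0416) = 12.0409.
r = 12.0409 / 344.69 + 0.0416 = 0.03493 + 0.0416 = 0.07653

7.65%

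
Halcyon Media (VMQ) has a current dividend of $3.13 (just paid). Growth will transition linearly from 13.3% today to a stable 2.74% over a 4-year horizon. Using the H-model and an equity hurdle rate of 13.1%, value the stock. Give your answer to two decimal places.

H-model: P₀ = D₀[(1+g_L) + H(g_S−g_L)]/(r−g_L), with H = 4/2 = 2.
P₀ = 3.13 × [(1+0.0274) + 2×(0.133−0.0274)] / (0.131−0.0274)
   = 3.13 × 1.2386 / 0.1036 = 37.4210

$37.42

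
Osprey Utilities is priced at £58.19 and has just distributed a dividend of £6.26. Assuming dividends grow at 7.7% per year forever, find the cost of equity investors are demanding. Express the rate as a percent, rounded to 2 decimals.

Rearranging the constant-growth DDM: r = D₁/P₀ + g.
D₁ = 6.26 × (1 + 0.077) = 6.7420.
r = 6.7420 / 58.19 + 0.077 = 0.11586 + 0.077 = 0.19286

19.29%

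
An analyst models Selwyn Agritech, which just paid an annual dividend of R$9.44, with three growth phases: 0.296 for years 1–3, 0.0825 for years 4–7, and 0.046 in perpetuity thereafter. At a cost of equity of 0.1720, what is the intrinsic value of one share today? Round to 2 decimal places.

Three-stage DDM. Project D₁…D_7; terminal Gordon value at t=7 with g = 0.046; discount at r = 0.172.
D_1 = 12.2342
D_2 = 15.8556
D_3 = 20.5488
D_4 = 22.2441
D_5 = 24.0792
D_6 = 26.0658
D_7 = 28.2162
TV_7 = 29.5142/(0.172−0.046) = 234.2393
P₀ = Σ Dₜ/(1+r)ᵗ + TV_7/(1+r)^7 = 153.8932

R$153.89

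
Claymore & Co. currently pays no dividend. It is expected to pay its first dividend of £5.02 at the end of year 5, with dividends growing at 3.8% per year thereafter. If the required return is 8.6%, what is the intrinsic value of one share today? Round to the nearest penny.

Deferred-dividend DDM. At t=4 the remaining stream is a growing perpetuity with first payment D_5 = 5.02.
V_4 = D_5/(r−g) = 5.02/(0.086−0.038) = 104.5833
P₀ = V_4/(1+r)^4 = 104.5833/(1+0.086)^4 = 75.1871

£75.19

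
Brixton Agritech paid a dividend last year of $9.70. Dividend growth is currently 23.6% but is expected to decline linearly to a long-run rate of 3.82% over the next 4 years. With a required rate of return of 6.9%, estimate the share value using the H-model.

$451.55

H-model: P₀ = D₀[(1+g_L) + H(g_S−g_L)]/(r−g_L), with H = 4/2 = 2.
P₀ = 9.70 × [(1+0.0382) + 2×(0.236−0.0382)] / (0.069−0.0382)
   = 9.70 × 1.4338 / 0.0308 = 451.5539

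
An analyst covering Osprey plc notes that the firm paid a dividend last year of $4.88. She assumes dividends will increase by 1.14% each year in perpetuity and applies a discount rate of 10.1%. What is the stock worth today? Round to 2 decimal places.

$55.09

Gordon growth model: P₀ = D₁/(r − g). D₁ = 4.88 × (1 + 0.0114) = 4.9356.
P₀ = 4.9356 / (0.101 − 0.0114) = 4.9356 / 0.0896 = 55.0852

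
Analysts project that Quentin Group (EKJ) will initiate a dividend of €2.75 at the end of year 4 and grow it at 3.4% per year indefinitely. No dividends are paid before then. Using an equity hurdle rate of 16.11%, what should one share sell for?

Deferred-dividend DDM. At t=3 the remaining stream is a growing perpetuity with first payment D_4 = 2.75.
V_3 = D_4/(r−g) = 2.75/(0.1611−0.034) = 21.6365
P₀ = V_3/(1+r)^3 = 21.6365/(1+0.1611)^3 = 13.8222

€13.82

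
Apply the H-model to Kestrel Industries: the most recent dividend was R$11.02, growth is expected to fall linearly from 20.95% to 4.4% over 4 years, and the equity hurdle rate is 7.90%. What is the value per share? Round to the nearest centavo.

H-model: P₀ = D₀[(1+g_L) + H(g_S−g_L)]/(r−g_L), with H = 4/2 = 2.
P₀ = 11.02 × [(1+0.044) + 2×(0.2095−0.044)] / (0.079−0.044)
   = 11.02 × 1.3750 / 0.035 = 432.9286

R$432.93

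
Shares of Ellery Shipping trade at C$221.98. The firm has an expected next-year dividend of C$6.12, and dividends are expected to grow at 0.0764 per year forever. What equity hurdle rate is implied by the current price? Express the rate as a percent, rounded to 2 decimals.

10.40%

Rearranging the constant-growth DDM: r = D₁/P₀ + g.
r = 6.1200 / 221.98 + 0.0764 = 0.02757 + 0.0764 = 0.10397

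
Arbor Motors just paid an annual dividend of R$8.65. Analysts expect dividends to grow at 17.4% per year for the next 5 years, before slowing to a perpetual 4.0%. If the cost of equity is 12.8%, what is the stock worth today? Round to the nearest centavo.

Two-stage DDM. Project D₁…D_5 at 0.174, terminal growth 0.04, discount at r = 0.128.
D_1 = 10.1551
D_2 = 11.9221
D_3 = 13.9965
D_4 = 16.4319
D_5 = 19.2911
Terminal value at t=5: TV = D_6/(r−g) = 20.0627/(0.128−0.04) = 227.9855
P₀ = 10.1551/(1+0.128)^1 + 11.9221/(1+0.128)^2 + 13.9965/(1+0.128)^3 + 16.4319/(1+0.128)^4 + 19.2911/(1+0.128)^5 + 227.9855/(1+0.128)^5 = 173.6802

R$173.68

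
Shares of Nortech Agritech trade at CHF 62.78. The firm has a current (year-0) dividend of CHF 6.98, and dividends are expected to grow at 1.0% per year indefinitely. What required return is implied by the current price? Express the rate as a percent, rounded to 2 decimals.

Rearranging the constant-growth DDM: r = D₁/P₀ + g.
D₁ = 6.98 × (1 + 0.01) = 7.0498.
r = 7.0498 / 62.78 + 0.01 = 0.11229 + 0.01 = 0.12229

12.23%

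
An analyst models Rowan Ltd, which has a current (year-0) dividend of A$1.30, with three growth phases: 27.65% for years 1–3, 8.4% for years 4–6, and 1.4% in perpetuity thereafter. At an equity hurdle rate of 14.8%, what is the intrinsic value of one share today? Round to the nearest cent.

Three-stage DDM. Project D₁…D_6; terminal Gordon value at t=6 with g = 0.014; discount at r = 0.148.
D_1 = 1.6595
D_2 = 2.1183
D_3 = 2.7040
D_4 = 2.9311
D_5 = 3.1773
D_6 = 3.4442
TV_6 = 3.4925/(0.148−0.014) = 26.0631
P₀ = Σ Dₜ/(1+r)ᵗ + TV_6/(1+r)^6 = 21.0119

A$21.01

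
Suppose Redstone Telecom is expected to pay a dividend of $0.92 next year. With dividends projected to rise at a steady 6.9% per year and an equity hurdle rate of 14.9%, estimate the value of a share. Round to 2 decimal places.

$11.50

Gordon growth model: P₀ = D₁/(r − g), with D₁ = 0.92 given directly.
P₀ = 0.9200 / (0.149 − 0.069) = 0.9200 / 0.08 = 11.5000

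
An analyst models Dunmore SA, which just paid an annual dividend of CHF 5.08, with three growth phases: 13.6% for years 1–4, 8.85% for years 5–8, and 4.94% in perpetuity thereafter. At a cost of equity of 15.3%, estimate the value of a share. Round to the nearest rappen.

CHF 74.71

Three-stage DDM. Project D₁…D_8; terminal Gordon value at t=8 with g = 0.0494; discount at r = 0.153.
D_1 = 5.7709
D_2 = 6.5557
D_3 = 7.4473
D_4 = 8.4601
D_5 = 9.2089
D_6 = 10.0238
D_7 = 10.9109
D_8 = 11.8766
TV_8 = 12.4633/(0.153−0.0494) = 120.3018
P₀ = Σ Dₜ/(1+r)ᵗ + TV_8/(1+r)^8 = 74.7133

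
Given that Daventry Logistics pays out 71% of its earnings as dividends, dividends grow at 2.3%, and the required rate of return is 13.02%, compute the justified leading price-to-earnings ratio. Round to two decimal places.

6.62

Justified leading P/E = b/(r−g) = 0.71/(0.1302−0.023) = 6.6231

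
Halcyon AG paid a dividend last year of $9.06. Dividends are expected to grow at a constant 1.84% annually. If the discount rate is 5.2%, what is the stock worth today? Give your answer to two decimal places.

$274.60

Gordon growth model: P₀ = D₁/(r − g). D₁ = 9.06 × (1 + 0.0184) = 9.2267.
P₀ = 9.2267 / (0.052 − 0.0184) = 9.2267 / 0.0336 = 274.6043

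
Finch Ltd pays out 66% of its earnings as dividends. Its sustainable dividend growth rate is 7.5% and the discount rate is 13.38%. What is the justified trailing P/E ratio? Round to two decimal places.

12.07

Justified trailing P/E = b(1+g)/(r−g) = 0.66×(1+0.075)/(0.1338−0.075) = 12.0663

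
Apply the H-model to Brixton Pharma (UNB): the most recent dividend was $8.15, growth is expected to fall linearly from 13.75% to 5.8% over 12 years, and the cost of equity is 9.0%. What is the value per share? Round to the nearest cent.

H-model: P₀ = D₀[(1+g_L) + H(g_S−g_L)]/(r−g_L), with H = 12/2 = 6.
P₀ = 8.15 × [(1+0.058) + 6×(0.1375−0.058)] / (0.09−0.058)
   = 8.15 × 1.5350 / 0.032 = 390.9453

$390.95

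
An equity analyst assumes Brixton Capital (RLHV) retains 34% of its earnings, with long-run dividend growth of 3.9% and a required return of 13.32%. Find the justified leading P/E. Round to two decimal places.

Payout ratio b = 1 − 0.34 = 0.66.
Justified leading P/E = b/(r−g) = 0.66/(0.1332−0.039) = 7.0064

7.01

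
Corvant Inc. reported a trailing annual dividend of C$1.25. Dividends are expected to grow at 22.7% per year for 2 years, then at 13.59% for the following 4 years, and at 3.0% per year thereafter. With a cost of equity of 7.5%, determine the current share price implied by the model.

Three-stage DDM. Project D₁…D_6; terminal Gordon value at t=6 with g = 0.03; discount at r = 0.075.
D_1 = 1.5337
D_2 = 1.8819
D_3 = 2.1377
D_4 = 2.4282
D_5 = 2.7582
D_6 = 3.1330
TV_6 = 3.2270/(0.075−0.03) = 71.7107
P₀ = Σ Dₜ/(1+r)ᵗ + TV_6/(1+r)^6 = 57.0113

C$57.01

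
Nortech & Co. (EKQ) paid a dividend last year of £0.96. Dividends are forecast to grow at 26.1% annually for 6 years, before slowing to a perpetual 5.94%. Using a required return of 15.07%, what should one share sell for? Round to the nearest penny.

£27.32

Two-stage DDM. Project D₁…D_6 at 0.261, terminal growth 0.0594, discount at r = 0.1507.
D_1 = 1.2106
D_2 = 1.5265
D_3 = 1.9249
D_4 = 2.4273
D_5 = 3.0609
D_6 = 3.8598
Terminal value at t=6: TV = D_7/(r−g) = 4.0890/(0.1507−0.0594) = 44.7869
P₀ = 1.2106/(1+0.1507)^1 + 1.5265/(1+0.1507)^2 + 1.9249/(1+0.1507)^3 + 2.4273/(1+0.1507)^4 + 3.0609/(1+0.1507)^5 + 3.8598/(1+0.1507)^6 + 44.7869/(1+0.1507)^6 = 27.3245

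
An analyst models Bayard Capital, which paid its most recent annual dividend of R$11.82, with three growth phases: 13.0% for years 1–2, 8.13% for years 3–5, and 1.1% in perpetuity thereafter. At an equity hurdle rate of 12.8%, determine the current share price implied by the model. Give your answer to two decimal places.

R$146.71

Three-stage DDM. Project D₁…D_5; terminal Gordon value at t=5 with g = 0.011; discount at r = 0.128.
D_1 = 13.3566
D_2 = 15.0930
D_3 = 16.3200
D_4 = 17.6468
D_5 = 19.0815
TV_5 = 19.2914/(0.128−0.011) = 164.8839
P₀ = Σ Dₜ/(1+r)ᵗ + TV_5/(1+r)^5 = 146.7113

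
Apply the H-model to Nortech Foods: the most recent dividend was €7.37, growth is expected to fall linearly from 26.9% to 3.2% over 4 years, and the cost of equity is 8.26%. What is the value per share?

€219.35

H-model: P₀ = D₀[(1+g_L) + H(g_S−g_L)]/(r−g_L), with H = 4/2 = 2.
P₀ = 7.37 × [(1+0.032) + 2×(0.269−0.032)] / (0.0826−0.032)
   = 7.37 × 1.5060 / 0.0506 = 219.3522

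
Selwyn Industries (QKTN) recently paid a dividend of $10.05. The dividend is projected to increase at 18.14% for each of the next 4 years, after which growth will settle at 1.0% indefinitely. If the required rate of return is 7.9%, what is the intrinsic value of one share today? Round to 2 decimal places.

$262.10

Two-stage DDM. Project D₁…D_4 at 0.1814, terminal growth 0.01, discount at r = 0.079.
D_1 = 11.8731
D_2 = 14.0268
D_3 = 16.5713
D_4 = 19.5774
Terminal value at t=4: TV = D_5/(r−g) = 19.7731/(0.079−0.01) = 286.5670
P₀ = 11.8731/(1+0.079)^1 + 14.0268/(1+0.079)^2 + 16.5713/(1+0.079)^3 + 19.5774/(1+0.079)^4 + 286.5670/(1+0.079)^4 = 262.1039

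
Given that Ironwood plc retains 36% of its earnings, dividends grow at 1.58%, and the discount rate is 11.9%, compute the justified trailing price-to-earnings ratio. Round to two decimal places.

Payout ratio b = 1 − 0.36 = 0.64.
Justified trailing P/E = b(1+g)/(r−g) = 0.64×(1+0.0158)/(0.119−0.0158) = 6.2995

6.30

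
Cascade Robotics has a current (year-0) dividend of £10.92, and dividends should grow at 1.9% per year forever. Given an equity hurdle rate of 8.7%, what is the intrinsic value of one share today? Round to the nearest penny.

Gordon growth model: P₀ = D₁/(r − g). D₁ = 10.92 × (1 + 0.019) = 11.1275.
P₀ = 11.1275 / (0.087 − 0.019) = 11.1275 / 0.068 = 163.6394

£163.64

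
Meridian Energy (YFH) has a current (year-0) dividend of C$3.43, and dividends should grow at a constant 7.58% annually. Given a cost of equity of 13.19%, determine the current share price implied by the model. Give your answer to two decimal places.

Gordon growth model: P₀ = D₁/(r − g). D₁ = 3.43 × (1 + 0.0758) = 3.6900.
P₀ = 3.6900 / (0.1319 − 0.0758) = 3.6900 / 0.0561 = 65.7753

C$65.78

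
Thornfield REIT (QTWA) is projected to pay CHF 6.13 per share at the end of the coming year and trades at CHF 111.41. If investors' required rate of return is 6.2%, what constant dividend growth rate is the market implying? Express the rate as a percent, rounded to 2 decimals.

From P₀ = D₁/(r − g), the implied growth is g = r − D₁/P₀.
g = 0.062 − 6.13/111.41 = 0.062 − 0.05502 = 0.00698

0.70%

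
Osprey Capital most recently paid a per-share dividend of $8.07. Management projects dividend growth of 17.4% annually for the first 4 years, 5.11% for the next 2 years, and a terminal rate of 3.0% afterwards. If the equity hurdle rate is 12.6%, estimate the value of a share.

$142.24

Three-stage DDM. Project D₁…D_6; terminal Gordon value at t=6 with g = 0.03; discount at r = 0.126.
D_1 = 9.4742
D_2 = 11.1227
D_3 = 13.0580
D_4 = 15.3301
D_5 = 16.1135
D_6 = 16.9369
TV_6 = 17.4450/(0.126−0.03) = 181.7189
P₀ = Σ Dₜ/(1+r)ᵗ + TV_6/(1+r)^6 = 142.2421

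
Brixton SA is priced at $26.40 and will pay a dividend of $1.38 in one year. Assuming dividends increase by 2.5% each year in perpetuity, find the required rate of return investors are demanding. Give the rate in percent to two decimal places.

Rearranging the constant-growth DDM: r = D₁/P₀ + g.
r = 1.3800 / 26.40 + 0.025 = 0.05227 + 0.025 = 0.07727

7.73%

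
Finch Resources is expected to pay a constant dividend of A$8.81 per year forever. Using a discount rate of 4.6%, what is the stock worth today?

A$191.52

Zero-growth DDM (perpetuity): P₀ = D/r = 8.81 / 0.046 = 191.5217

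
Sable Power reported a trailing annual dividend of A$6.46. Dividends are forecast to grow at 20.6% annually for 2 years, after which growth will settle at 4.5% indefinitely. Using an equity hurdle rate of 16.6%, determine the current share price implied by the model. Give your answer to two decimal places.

Two-stage DDM. Project D₁…D_2 at 0.206, terminal growth 0.045, discount at r = 0.166.
D_1 = 7.7908
D_2 = 9.3957
Terminal value at t=2: TV = D_3/(r−g) = 9.8185/(0.166−0.045) = 81.1443
P₀ = 7.7908/(1+0.166)^1 + 9.3957/(1+0.166)^2 + 81.1443/(1+0.166)^2 = 73.2769

A$73.28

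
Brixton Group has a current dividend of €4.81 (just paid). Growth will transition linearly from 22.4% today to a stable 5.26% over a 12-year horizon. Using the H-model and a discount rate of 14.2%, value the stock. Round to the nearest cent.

€111.96

H-model: P₀ = D₀[(1+g_L) + H(g_S−g_L)]/(r−g_L), with H = 12/2 = 6.
P₀ = 4.81 × [(1+0.0526) + 6×(0.224−0.0526)] / (0.142−0.0526)
   = 4.81 × 2.0810 / 0.0894 = 111.9643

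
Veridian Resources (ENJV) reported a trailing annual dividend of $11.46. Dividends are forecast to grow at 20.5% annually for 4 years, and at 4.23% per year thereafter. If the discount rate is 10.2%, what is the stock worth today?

$343.64

Two-stage DDM. Project D₁…D_4 at 0.205, terminal growth 0.0423, discount at r = 0.102.
D_1 = 13.8093
D_2 = 16.6402
D_3 = 20.0514
D_4 = 24.1620
Terminal value at t=4: TV = D_5/(r−g) = 25.1840/(0.102−0.0423) = 421.8434
P₀ = 13.8093/(1+0.102)^1 + 16.6402/(1+0.102)^2 + 20.0514/(1+0.102)^3 + 24.1620/(1+0.102)^4 + 421.8434/(1+0.102)^4 = 343.6388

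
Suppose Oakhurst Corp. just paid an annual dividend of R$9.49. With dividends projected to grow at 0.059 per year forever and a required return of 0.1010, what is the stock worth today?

Gordon growth model: P₀ = D₁/(r − g). D₁ = 9.49 × (1 + 0.059) = 10.0499.
P₀ = 10.0499 / (0.101 − 0.059) = 10.0499 / 0.042 = 239.2836

R$239.28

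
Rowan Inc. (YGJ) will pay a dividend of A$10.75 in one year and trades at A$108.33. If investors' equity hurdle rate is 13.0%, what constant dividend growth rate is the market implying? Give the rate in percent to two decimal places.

From P₀ = D₁/(r − g), the implied growth is g = r − D₁/P₀.
g = 0.13 − 10.75/108.33 = 0.13 − 0.09923 = 0.03077

3.08%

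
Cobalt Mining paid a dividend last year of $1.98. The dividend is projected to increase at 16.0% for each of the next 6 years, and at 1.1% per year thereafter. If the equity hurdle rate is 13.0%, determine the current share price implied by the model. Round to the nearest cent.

Two-stage DDM. Project D₁…D_6 at 0.16, terminal growth 0.011, discount at r = 0.13.
D_1 = 2.2968
D_2 = 2.6643
D_3 = 3.0906
D_4 = 3.5851
D_5 = 4.1587
D_6 = 4.8241
Terminal value at t=6: TV = D_7/(r−g) = 4.8771/(0.13−0.011) = 40.9843
P₀ = 2.2968/(1+0.13)^1 + 2.6643/(1+0.13)^2 + 3.0906/(1+0.13)^3 + 3.5851/(1+0.13)^4 + 4.1587/(1+0.13)^5 + 4.8241/(1+0.13)^6 + 40.9843/(1+0.13)^6 = 32.7196

$32.72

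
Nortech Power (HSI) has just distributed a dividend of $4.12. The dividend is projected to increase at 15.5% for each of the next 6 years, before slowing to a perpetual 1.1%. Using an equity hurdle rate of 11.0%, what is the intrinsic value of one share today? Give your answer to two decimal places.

$81.88

Two-stage DDM. Project D₁…D_6 at 0.155, terminal growth 0.011, discount at r = 0.11.
D_1 = 4.7586
D_2 = 5.4962
D_3 = 6.3481
D_4 = 7.3320
D_5 = 8.4685
D_6 = 9.7811
Terminal value at t=6: TV = D_7/(r−g) = 9.8887/(0.11−0.011) = 99.8861
P₀ = 4.7586/(1+0.11)^1 + 5.4962/(1+0.11)^2 + 6.3481/(1+0.11)^3 + 7.3320/(1+0.11)^4 + 8.4685/(1+0.11)^5 + 9.7811/(1+0.11)^6 + 99.8861/(1+0.11)^6 = 81.8776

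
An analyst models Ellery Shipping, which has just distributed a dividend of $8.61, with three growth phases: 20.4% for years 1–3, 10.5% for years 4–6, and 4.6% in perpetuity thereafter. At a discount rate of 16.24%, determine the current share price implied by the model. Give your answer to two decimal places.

Three-stage DDM. Project D₁…D_6; terminal Gordon value at t=6 with g = 0.046; discount at r = 0.1624.
D_1 = 10.3664
D_2 = 12.4812
D_3 = 15.0274
D_4 = 16.6052
D_5 = 18.3488
D_6 = 20.2754
TV_6 = 21.2081/(0.1624−0.046) = 182.1999
P₀ = Σ Dₜ/(1+r)ᵗ + TV_6/(1+r)^6 = 127.5452

$127.55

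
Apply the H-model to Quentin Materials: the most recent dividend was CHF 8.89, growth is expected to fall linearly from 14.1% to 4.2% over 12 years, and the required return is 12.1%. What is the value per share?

CHF 184.10

H-model: P₀ = D₀[(1+g_L) + H(g_S−g_L)]/(r−g_L), with H = 12/2 = 6.
P₀ = 8.89 × [(1+0.042) + 6×(0.141−0.042)] / (0.121−0.042)
   = 8.89 × 1.6360 / 0.079 = 184.1018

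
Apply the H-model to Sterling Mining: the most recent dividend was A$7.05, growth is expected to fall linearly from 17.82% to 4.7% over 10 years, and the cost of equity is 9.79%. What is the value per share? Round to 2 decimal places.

A$235.88

H-model: P₀ = D₀[(1+g_L) + H(g_S−g_L)]/(r−g_L), with H = 10/2 = 5.
P₀ = 7.05 × [(1+0.047) + 5×(0.1782−0.047)] / (0.0979−0.047)
   = 7.05 × 1.7030 / 0.0509 = 235.8772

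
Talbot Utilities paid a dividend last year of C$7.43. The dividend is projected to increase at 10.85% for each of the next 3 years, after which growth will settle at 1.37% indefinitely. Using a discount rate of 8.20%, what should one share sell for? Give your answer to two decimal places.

C$141.98

Two-stage DDM. Project D₁…D_3 at 0.1085, terminal growth 0.0137, discount at r = 0.082.
D_1 = 8.2362
D_2 = 9.1298
D_3 = 10.1204
Terminal value at t=3: TV = D_4/(r−g) = 10.2590/(0.082−0.0137) = 150.2051
P₀ = 8.2362/(1+0.082)^1 + 9.1298/(1+0.082)^2 + 10.1204/(1+0.082)^3 + 150.2051/(1+0.082)^3 = 141.9774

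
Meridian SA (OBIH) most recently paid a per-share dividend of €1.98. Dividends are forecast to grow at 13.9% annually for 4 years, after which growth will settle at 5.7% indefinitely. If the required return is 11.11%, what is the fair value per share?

€51.15

Two-stage DDM. Project D₁…D_4 at 0.139, terminal growth 0.057, discount at r = 0.1111.
D_1 = 2.2552
D_2 = 2.5687
D_3 = 2.9257
D_4 = 3.3324
Terminal value at t=4: TV = D_5/(r−g) = 3.5224/(0.1111−0.057) = 65.1085
P₀ = 2.2552/(1+0.1111)^1 + 2.5687/(1+0.1111)^2 + 2.9257/(1+0.1111)^3 + 3.3324/(1+0.1111)^4 + 65.1085/(1+0.1111)^4 = 51.1492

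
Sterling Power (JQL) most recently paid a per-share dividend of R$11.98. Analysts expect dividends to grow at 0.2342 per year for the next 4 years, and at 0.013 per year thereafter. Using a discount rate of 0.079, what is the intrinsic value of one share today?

R$382.57

Two-stage DDM. Project D₁…D_4 at 0.2342, terminal growth 0.013, discount at r = 0.079.
D_1 = 14.7857
D_2 = 18.2485
D_3 = 22.5223
D_4 = 27.7971
Terminal value at t=4: TV = D_5/(r−g) = 28.1584/(0.079−0.013) = 426.6429
P₀ = 14.7857/(1+0.079)^1 + 18.2485/(1+0.079)^2 + 22.5223/(1+0.079)^3 + 27.7971/(1+0.079)^4 + 426.6429/(1+0.079)^4 = 382.5730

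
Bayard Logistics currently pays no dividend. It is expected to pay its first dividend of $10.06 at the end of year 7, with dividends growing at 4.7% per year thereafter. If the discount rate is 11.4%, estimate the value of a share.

$78.56

Deferred-dividend DDM. At t=6 the remaining stream is a growing perpetuity with first payment D_7 = 10.06.
V_6 = D_7/(r−g) = 10.06/(0.114−0.047) = 150.1493
P₀ = V_6/(1+r)^6 = 150.1493/(1+0.114)^6 = 78.5619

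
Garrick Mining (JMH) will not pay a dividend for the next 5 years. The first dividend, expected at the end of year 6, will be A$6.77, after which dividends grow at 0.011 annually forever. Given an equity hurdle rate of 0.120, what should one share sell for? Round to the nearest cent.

A$35.24

Deferred-dividend DDM. At t=5 the remaining stream is a growing perpetuity with first payment D_6 = 6.77.
V_5 = D_6/(r−g) = 6.77/(0.12−0.011) = 62.1101
P₀ = V_5/(1+r)^5 = 62.1101/(1+0.12)^5 = 35.2429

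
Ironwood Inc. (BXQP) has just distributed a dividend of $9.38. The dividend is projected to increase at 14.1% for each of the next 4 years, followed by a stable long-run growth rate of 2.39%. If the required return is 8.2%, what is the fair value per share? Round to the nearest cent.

$247.34

Two-stage DDM. Project D₁…D_4 at 0.141, terminal growth 0.0239, discount at r = 0.082.
D_1 = 10.7026
D_2 = 12.2116
D_3 = 13.9335
D_4 = 15.8981
Terminal value at t=4: TV = D_5/(r−g) = 16.2781/(0.082−0.0239) = 280.1734
P₀ = 10.7026/(1+0.082)^1 + 12.2116/(1+0.082)^2 + 13.9335/(1+0.082)^3 + 15.8981/(1+0.082)^4 + 280.1734/(1+0.082)^4 = 247.3387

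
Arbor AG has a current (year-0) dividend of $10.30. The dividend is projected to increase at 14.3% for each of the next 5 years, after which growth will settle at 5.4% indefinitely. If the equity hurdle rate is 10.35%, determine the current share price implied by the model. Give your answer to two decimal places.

$318.78

Two-stage DDM. Project D₁…D_5 at 0.143, terminal growth 0.054, discount at r = 0.1035.
D_1 = 11.7729
D_2 = 13.4564
D_3 = 15.3807
D_4 = 17.5801
D_5 = 20.0941
Terminal value at t=5: TV = D_6/(r−g) = 21.1792/(0.1035−0.054) = 427.8621
P₀ = 11.7729/(1+0.1035)^1 + 13.4564/(1+0.1035)^2 + 15.3807/(1+0.1035)^3 + 17.5801/(1+0.1035)^4 + 20.0941/(1+0.1035)^5 + 427.8621/(1+0.1035)^5 = 318.7837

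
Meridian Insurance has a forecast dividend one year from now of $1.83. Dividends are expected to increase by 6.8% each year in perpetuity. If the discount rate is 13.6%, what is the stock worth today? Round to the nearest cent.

Gordon growth model: P₀ = D₁/(r − g), with D₁ = 1.83 given directly.
P₀ = 1.8300 / (0.136 − 0.068) = 1.8300 / 0.068 = 26.9118

$26.91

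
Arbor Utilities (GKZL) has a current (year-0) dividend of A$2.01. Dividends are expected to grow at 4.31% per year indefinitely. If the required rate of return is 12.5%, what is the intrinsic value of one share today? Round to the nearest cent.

A$25.60

Gordon growth model: P₀ = D₁/(r − g). D₁ = 2.01 × (1 + 0.0431) = 2.0966.
P₀ = 2.0966 / (0.125 − 0.0431) = 2.0966 / 0.0819 = 25.5999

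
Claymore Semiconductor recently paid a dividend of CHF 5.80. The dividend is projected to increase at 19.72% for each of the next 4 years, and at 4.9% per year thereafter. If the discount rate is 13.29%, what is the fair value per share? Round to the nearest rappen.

CHF 117.12

Two-stage DDM. Project D₁…D_4 at 0.1972, terminal growth 0.049, discount at r = 0.1329.
D_1 = 6.9438
D_2 = 8.3131
D_3 = 9.9524
D_4 = 11.9150
Terminal value at t=4: TV = D_5/(r−g) = 12.4989/(0.1329−0.049) = 148.9733
P₀ = 6.9438/(1+0.1329)^1 + 8.3131/(1+0.1329)^2 + 9.9524/(1+0.1329)^3 + 11.9150/(1+0.1329)^4 + 148.9733/(1+0.1329)^4 = 117.1203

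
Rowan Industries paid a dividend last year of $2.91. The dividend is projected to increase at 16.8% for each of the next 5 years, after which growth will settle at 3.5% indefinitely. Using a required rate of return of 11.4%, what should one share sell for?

Two-stage DDM. Project D₁…D_5 at 0.168, terminal growth 0.035, discount at r = 0.114.
D_1 = 3.3989
D_2 = 3.9699
D_3 = 4.6368
D_4 = 5.4158
D_5 = 6.3257
Terminal value at t=5: TV = D_6/(r−g) = 6.5471/(0.114−0.035) = 82.8744
P₀ = 3.3989/(1+0.114)^1 + 3.9699/(1+0.114)^2 + 4.6368/(1+0.114)^3 + 5.4158/(1+0.114)^4 + 6.3257/(1+0.114)^5 + 82.8744/(1+0.114)^5 = 65.1130

$65.11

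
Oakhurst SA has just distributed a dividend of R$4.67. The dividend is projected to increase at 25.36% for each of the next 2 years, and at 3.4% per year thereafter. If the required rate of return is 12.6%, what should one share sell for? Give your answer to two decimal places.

R$76.04

Two-stage DDM. Project D₁…D_2 at 0.2536, terminal growth 0.034, discount at r = 0.126.
D_1 = 5.8543
D_2 = 7.3390
Terminal value at t=2: TV = D_3/(r−g) = 7.5885/(0.126−0.034) = 82.4836
P₀ = 5.8543/(1+0.126)^1 + 7.3390/(1+0.126)^2 + 82.4836/(1+0.126)^2 = 76.0441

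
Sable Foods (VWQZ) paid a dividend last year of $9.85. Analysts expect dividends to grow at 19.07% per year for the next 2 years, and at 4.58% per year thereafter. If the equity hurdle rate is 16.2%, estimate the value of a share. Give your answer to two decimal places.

Two-stage DDM. Project D₁…D_2 at 0.1907, terminal growth 0.0458, discount at r = 0.162.
D_1 = 11.7284
D_2 = 13.9650
Terminal value at t=2: TV = D_3/(r−g) = 14.6046/(0.162−0.0458) = 125.6850
P₀ = 11.7284/(1+0.162)^1 + 13.9650/(1+0.162)^2 + 125.6850/(1+0.162)^2 = 113.5190

$113.52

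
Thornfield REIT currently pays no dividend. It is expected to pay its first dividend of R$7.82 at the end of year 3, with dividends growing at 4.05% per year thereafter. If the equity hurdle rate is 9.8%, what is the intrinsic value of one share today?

R$112.81

Deferred-dividend DDM. At t=2 the remaining stream is a growing perpetuity with first payment D_3 = 7.82.
V_2 = D_3/(r−g) = 7.82/(0.098−0.0405) = 136.0000
P₀ = V_2/(1+r)^2 = 136.0000/(1+0.098)^2 = 112.8065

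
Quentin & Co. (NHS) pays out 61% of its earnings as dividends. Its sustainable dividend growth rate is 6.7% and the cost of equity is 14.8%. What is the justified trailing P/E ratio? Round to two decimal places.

8.04

Justified trailing P/E = b(1+g)/(r−g) = 0.61×(1+0.067)/(0.148−0.067) = 8.0354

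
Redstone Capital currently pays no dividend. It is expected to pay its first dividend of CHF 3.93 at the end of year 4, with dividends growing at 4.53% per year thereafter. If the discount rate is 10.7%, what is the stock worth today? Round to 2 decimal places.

Deferred-dividend DDM. At t=3 the remaining stream is a growing perpetuity with first payment D_4 = 3.93.
V_3 = D_4/(r−g) = 3.93/(0.107−0.0453) = 63.6953
P₀ = V_3/(1+r)^3 = 63.6953/(1+0.107)^3 = 46.9531

CHF 46.95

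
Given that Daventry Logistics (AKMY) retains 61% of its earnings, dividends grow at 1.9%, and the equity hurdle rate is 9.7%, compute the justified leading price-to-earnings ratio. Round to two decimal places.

Payout ratio b = 1 − 0.61 = 0.39.
Justified leading P/E = b/(r−g) = 0.39/(0.097−0.019) = 5.0000

5.00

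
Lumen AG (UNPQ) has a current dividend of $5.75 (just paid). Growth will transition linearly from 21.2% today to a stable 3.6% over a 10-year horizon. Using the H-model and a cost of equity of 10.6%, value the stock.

$157.39

H-model: P₀ = D₀[(1+g_L) + H(g_S−g_L)]/(r−g_L), with H = 10/2 = 5.
P₀ = 5.75 × [(1+0.036) + 5×(0.212−0.036)] / (0.106−0.036)
   = 5.75 × 1.9160 / 0.07 = 157.3857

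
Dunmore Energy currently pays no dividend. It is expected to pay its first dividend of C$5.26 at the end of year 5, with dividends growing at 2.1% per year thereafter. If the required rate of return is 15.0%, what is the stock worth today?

C$23.31

Deferred-dividend DDM. At t=4 the remaining stream is a growing perpetuity with first payment D_5 = 5.26.
V_4 = D_5/(r−g) = 5.26/(0.15−0.021) = 40.7752
P₀ = V_4/(1+r)^4 = 40.7752/(1+0.15)^4 = 23.3133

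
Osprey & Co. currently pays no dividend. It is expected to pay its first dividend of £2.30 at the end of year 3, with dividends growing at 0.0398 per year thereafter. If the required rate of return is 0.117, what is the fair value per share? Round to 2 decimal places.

£23.88

Deferred-dividend DDM. At t=2 the remaining stream is a growing perpetuity with first payment D_3 = 2.30.
V_2 = D_3/(r−g) = 2.30/(0.117−0.0398) = 29.7927
P₀ = V_2/(1+r)^2 = 29.7927/(1+0.117)^2 = 23.8783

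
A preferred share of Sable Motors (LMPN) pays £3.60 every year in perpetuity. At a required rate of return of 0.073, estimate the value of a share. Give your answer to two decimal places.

£49.32

Zero-growth DDM (perpetuity): P₀ = D/r = 3.60 / 0.073 = 49.3151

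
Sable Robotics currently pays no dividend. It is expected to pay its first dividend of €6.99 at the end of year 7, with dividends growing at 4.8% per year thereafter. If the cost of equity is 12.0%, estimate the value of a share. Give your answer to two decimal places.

€49.19

Deferred-dividend DDM. At t=6 the remaining stream is a growing perpetuity with first payment D_7 = 6.99.
V_6 = D_7/(r−g) = 6.99/(0.12−0.048) = 97.0833
P₀ = V_6/(1+r)^6 = 97.0833/(1+0.12)^6 = 49.1854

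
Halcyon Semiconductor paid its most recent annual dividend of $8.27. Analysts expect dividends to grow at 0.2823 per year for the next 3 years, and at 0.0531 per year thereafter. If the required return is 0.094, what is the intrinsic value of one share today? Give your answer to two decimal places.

$377.27

Two-stage DDM. Project D₁…D_3 at 0.2823, terminal growth 0.0531, discount at r = 0.094.
D_1 = 10.6046
D_2 = 13.5983
D_3 = 17.4371
Terminal value at t=3: TV = D_4/(r−g) = 18.3630/(0.094−0.0531) = 448.9735
P₀ = 10.6046/(1+0.094)^1 + 13.5983/(1+0.094)^2 + 17.4371/(1+0.094)^3 + 448.9735/(1+0.094)^3 = 377.2738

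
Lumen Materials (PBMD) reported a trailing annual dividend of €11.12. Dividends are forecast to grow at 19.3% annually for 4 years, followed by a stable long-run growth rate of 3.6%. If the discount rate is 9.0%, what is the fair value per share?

Two-stage DDM. Project D₁…D_4 at 0.193, terminal growth 0.036, discount at r = 0.09.
D_1 = 13.2662
D_2 = 15.8265
D_3 = 18.8810
D_4 = 22.5251
Terminal value at t=4: TV = D_5/(r−g) = 23.3360/(0.09−0.036) = 432.1480
P₀ = 13.2662/(1+0.09)^1 + 15.8265/(1+0.09)^2 + 18.8810/(1+0.09)^3 + 22.5251/(1+0.09)^4 + 432.1480/(1+0.09)^4 = 362.1732

€362.17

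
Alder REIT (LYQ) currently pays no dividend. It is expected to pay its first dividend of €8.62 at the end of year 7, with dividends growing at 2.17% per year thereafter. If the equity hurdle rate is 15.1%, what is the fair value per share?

€28.67

Deferred-dividend DDM. At t=6 the remaining stream is a growing perpetuity with first payment D_7 = 8.62.
V_6 = D_7/(r−g) = 8.62/(0.151−0.0217) = 66.6667
P₀ = V_6/(1+r)^6 = 66.6667/(1+0.151)^6 = 28.6719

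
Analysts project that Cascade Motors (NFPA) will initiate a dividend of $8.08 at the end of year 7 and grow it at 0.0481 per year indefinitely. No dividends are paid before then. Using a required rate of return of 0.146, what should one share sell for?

$36.44

Deferred-dividend DDM. At t=6 the remaining stream is a growing perpetuity with first payment D_7 = 8.08.
V_6 = D_7/(r−g) = 8.08/(0.146−0.0481) = 82.5332
P₀ = V_6/(1+r)^6 = 82.5332/(1+0.146)^6 = 36.4352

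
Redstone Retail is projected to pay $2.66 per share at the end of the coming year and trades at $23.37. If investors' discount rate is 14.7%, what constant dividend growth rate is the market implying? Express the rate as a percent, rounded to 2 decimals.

From P₀ = D₁/(r − g), the implied growth is g = r − D₁/P₀.
g = 0.147 − 2.66/23.37 = 0.147 − 0.11382 = 0.03318

3.32%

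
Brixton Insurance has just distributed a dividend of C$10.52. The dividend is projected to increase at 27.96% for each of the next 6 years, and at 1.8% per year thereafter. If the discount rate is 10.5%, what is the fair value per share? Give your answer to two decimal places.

C$405.65

Two-stage DDM. Project D₁…D_6 at 0.2796, terminal growth 0.018, discount at r = 0.105.
D_1 = 13.4614
D_2 = 17.2252
D_3 = 22.0414
D_4 = 28.2041
D_5 = 36.0900
D_6 = 46.1808
Terminal value at t=6: TV = D_7/(r−g) = 47.0120/(0.105−0.018) = 540.3680
P₀ = 13.4614/(1+0.105)^1 + 17.2252/(1+0.105)^2 + 22.0414/(1+0.105)^3 + 28.2041/(1+0.105)^4 + 36.0900/(1+0.105)^5 + 46.1808/(1+0.105)^6 + 540.3680/(1+0.105)^6 = 405.6534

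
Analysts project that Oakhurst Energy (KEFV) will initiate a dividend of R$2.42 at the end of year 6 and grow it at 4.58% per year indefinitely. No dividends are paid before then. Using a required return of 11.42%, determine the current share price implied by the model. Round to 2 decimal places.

Deferred-dividend DDM. At t=5 the remaining stream is a growing perpetuity with first payment D_6 = 2.42.
V_5 = D_6/(r−g) = 2.42/(0.1142−0.0458) = 35.3801
P₀ = V_5/(1+r)^5 = 35.3801/(1+0.1142)^5 = 20.6036

R$20.60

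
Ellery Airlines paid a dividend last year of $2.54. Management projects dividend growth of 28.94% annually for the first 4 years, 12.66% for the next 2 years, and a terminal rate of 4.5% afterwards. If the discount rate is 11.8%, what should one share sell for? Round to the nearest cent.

$89.11

Three-stage DDM. Project D₁…D_6; terminal Gordon value at t=6 with g = 0.045; discount at r = 0.118.
D_1 = 3.2751
D_2 = 4.2229
D_3 = 5.4450
D_4 = 7.0208
D_5 = 7.9096
D_6 = 8.9109
TV_6 = 9.3119/(0.118−0.045) = 127.5608
P₀ = Σ Dₜ/(1+r)ᵗ + TV_6/(1+r)^6 = 89.1129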